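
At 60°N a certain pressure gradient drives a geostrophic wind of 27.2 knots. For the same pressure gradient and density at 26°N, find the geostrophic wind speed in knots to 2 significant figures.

54 knots

With the same pressure gradient and density, V_g ∝ 1/f ∝ 1/sin φ.
V₂ = V₁ · sin φ₁ / sin φ₂ = 27.2 × sin 60° / sin 26°
V₂ = 27.2 × 0.8660/0.4384 = 54 knots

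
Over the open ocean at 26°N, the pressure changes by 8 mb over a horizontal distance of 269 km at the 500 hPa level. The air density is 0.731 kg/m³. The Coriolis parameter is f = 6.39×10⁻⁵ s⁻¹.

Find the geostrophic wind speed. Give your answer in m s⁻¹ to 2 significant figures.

64 m s⁻¹

Pressure gradient: |∂P/∂n| = 800 Pa / 269000 m = 2.97×10⁻³ Pa/m
Geostrophic balance (pressure-gradient force = Coriolis force):
V_g = (1/(fρ)) |∂P/∂n| = 2.97×10⁻³ / (6.39×10⁻⁵ × 0.731) = 63.7 m/s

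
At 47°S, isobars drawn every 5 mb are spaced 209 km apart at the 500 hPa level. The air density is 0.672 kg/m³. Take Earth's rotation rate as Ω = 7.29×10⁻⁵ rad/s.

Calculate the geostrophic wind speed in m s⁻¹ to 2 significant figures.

33 m s⁻¹

Coriolis parameter at 47°S:
f = 2Ω sin φ = 2 × 7.29×10⁻⁵ × sin 47° = 1.07×10⁻⁴ s⁻¹
Pressure gradient: |∂P/∂n| = 500 Pa / 209000 m = 2.39×10⁻³ Pa/m
Geostrophic balance (pressure-gradient force = Coriolis force):
V_g = (1/(fρ)) |∂P/∂n| = 2.39×10⁻³ / (1.07×10⁻⁴ × 0.672) = 33.4 m/s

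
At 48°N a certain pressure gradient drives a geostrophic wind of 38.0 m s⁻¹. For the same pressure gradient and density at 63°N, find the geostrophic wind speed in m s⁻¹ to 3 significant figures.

31.7 m s⁻¹

With the same pressure gradient and density, V_g ∝ 1/f ∝ 1/sin φ.
V₂ = V₁ · sin φ₁ / sin φ₂ = 38.0 × sin 48° / sin 63°
V₂ = 38.0 × 0.7431/0.8910 = 31.7 m s⁻¹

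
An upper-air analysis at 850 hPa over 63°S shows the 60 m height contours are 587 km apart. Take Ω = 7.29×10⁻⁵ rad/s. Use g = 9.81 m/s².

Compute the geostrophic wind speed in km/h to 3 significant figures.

27.8 km/h

Coriolis parameter at 63°S:
f = 2Ω sin φ = 2 × 7.29×10⁻⁵ × sin 63° = 1.30×10⁻⁴ s⁻¹
Height gradient: |∂Z/∂n| = 60 m / 587000 m = 1.02×10⁻⁴
On a pressure surface, geostrophic balance gives V_g = (g/f)|∂Z/∂n|:
V_g = 9.81 × 1.02×10⁻⁴ / 1.30×10⁻⁴ = 7.72 m/s
Converting: 7.72 m/s × 3.6 = 27.8 km/h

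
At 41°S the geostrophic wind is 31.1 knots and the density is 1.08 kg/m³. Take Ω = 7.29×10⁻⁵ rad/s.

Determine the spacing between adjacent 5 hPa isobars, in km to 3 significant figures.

Coriolis parameter at 41°S:
f = 2Ω sin φ = 2 × 7.29×10⁻⁵ × sin 41° = 9.57×10⁻⁵ s⁻¹
Wind speed in SI: 31.1 knots = 16.0 m/s
Geostrophic balance rearranged: |∂P/∂n| = f ρ V_g
|∂P/∂n| = 9.57×10⁻⁵ × 1.08 × 16.0 = 1.65×10⁻³ Pa/m
Isobar spacing: Δn = ΔP/|∂P/∂n| = 500 Pa / 1.65×10⁻³ Pa/m = 302515 m ≈ 303 km

303 km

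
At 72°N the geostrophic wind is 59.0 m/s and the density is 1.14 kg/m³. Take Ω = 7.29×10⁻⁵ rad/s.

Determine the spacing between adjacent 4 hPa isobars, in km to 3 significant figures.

42.9 km

Coriolis parameter at 72°N:
f = 2Ω sin φ = 2 × 7.29×10⁻⁵ × sin 72° = 1.39×10⁻⁴ s⁻¹
Geostrophic balance rearranged: |∂P/∂n| = f ρ V_g
|∂P/∂n| = 1.39×10⁻⁴ × 1.14 × 59.0 = 9.33×10⁻³ Pa/m
Isobar spacing: Δn = ΔP/|∂P/∂n| = 400 Pa / 9.33×10⁻³ Pa/m = 42888 m ≈ 42.9 km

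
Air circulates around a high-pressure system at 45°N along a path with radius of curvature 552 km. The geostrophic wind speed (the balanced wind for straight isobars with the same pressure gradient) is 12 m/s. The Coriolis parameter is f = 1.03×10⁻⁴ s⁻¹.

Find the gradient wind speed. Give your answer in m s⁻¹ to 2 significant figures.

Around a high, pressure-gradient force acts outward with centrifugal, so Coriolis balances both:
fV = (1/ρ)|∂P/∂n| + V²/R  →  V² − fR·V + fR·V_g = 0
With fR = 1.03×10⁻⁴ × 552×10³ m = 56.9 m/s:
V = [fR − √((fR)² − 4 fR V_g)]/2 = [56.9 − √(56.9² − 4×56.9×12)]/2 = 17.2 m/s
Supergeostrophic (V > V_g = 12 m/s), as expected around a high.

17 m s⁻¹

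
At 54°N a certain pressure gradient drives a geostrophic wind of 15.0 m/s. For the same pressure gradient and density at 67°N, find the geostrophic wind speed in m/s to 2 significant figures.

13 m/s

With the same pressure gradient and density, V_g ∝ 1/f ∝ 1/sin φ.
V₂ = V₁ · sin φ₁ / sin φ₂ = 15.0 × sin 54° / sin 67°
V₂ = 15.0 × 0.8090/0.9205 = 13 m/s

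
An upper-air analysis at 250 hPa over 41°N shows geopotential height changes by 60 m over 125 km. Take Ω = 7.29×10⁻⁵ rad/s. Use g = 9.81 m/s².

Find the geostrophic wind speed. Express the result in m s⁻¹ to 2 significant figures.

Coriolis parameter at 41°N:
f = 2Ω sin φ = 2 × 7.29×10⁻⁵ × sin 41° = 9.57×10⁻⁵ s⁻¹
Height gradient: |∂Z/∂n| = 60 m / 125000 m = 4.80×10⁻⁴
On a pressure surface, geostrophic balance gives V_g = (g/f)|∂Z/∂n|:
V_g = 9.81 × 4.80×10⁻⁴ / 9.57×10⁻⁵ = 49.2 m/s

49 m s⁻¹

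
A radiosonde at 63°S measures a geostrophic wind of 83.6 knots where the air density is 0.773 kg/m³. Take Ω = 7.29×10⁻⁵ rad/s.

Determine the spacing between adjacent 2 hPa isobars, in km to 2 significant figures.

46 km

Coriolis parameter at 63°S:
f = 2Ω sin φ = 2 × 7.29×10⁻⁵ × sin 63° = 1.30×10⁻⁴ s⁻¹
Wind speed in SI: 83.6 knots = 43.0 m/s
Geostrophic balance rearranged: |∂P/∂n| = f ρ V_g
|∂P/∂n| = 1.30×10⁻⁴ × 0.773 × 43.0 = 4.32×10⁻³ Pa/m
Isobar spacing: Δn = ΔP/|∂P/∂n| = 200 Pa / 4.32×10⁻³ Pa/m = 46309 m ≈ 46 km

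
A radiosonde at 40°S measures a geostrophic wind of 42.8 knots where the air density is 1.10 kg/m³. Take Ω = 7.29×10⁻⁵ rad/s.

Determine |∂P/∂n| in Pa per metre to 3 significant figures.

2.27×10⁻³ Pa/m

Coriolis parameter at 40°S:
f = 2Ω sin φ = 2 × 7.29×10⁻⁵ × sin 40° = 9.37×10⁻⁵ s⁻¹
Wind speed in SI: 42.8 knots = 22.0 m/s
Geostrophic balance rearranged: |∂P/∂n| = f ρ V_g
|∂P/∂n| = 9.37×10⁻⁵ × 1.10 × 22.0 = 2.27×10⁻³ Pa/m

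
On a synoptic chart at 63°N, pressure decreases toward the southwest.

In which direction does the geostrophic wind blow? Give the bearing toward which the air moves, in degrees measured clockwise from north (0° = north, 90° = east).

315°

The pressure-gradient force points toward the southwest (bearing 225°).
Geostrophic balance: in the Northern Hemisphere the Coriolis force deflects motion to the right, so the geostrophic wind blows 90° to the right of the pressure-gradient force (low pressure on the left).
Rotating 225° by 90° clockwise gives 315° — the wind blows toward the northwest.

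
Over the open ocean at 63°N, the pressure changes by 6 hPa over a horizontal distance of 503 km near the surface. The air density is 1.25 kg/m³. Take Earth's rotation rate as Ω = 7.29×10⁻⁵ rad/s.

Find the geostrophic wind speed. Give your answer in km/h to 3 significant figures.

Coriolis parameter at 63°N:
f = 2Ω sin φ = 2 × 7.29×10⁻⁵ × sin 63° = 1.30×10⁻⁴ s⁻¹
Pressure gradient: |∂P/∂n| = 600 Pa / 503000 m = 1.19×10⁻³ Pa/m
Geostrophic balance (pressure-gradient force = Coriolis force):
V_g = (1/(fρ)) |∂P/∂n| = 1.19×10⁻³ / (1.30×10⁻⁴ × 1.25) = 7.35 m/s
Converting: 7.35 m/s × 3.6 = 26.4 km/h

26.4 km/h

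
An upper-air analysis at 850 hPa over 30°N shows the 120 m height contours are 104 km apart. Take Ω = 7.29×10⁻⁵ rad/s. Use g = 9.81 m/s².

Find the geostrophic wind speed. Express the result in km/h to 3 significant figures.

Coriolis parameter at 30°N:
f = 2Ω sin φ = 2 × 7.29×10⁻⁵ × sin 30° = 7.29×10⁻⁵ s⁻¹
Height gradient: |∂Z/∂n| = 120 m / 104000 m = 1.15×10⁻³
On a pressure surface, geostrophic balance gives V_g = (g/f)|∂Z/∂n|:
V_g = 9.81 × 1.15×10⁻³ / 7.29×10⁻⁵ = 155 m/s
Converting: 155 m/s × 3.6 = 559 km/h

559 km/h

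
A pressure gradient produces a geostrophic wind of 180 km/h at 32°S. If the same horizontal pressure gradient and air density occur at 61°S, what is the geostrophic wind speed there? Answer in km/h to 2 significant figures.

110 km/h

With the same pressure gradient and density, V_g ∝ 1/f ∝ 1/sin φ.
V₂ = V₁ · sin φ₁ / sin φ₂ = 180 × sin 32° / sin 61°
V₂ = 180 × 0.5299/0.8746 = 110 km/h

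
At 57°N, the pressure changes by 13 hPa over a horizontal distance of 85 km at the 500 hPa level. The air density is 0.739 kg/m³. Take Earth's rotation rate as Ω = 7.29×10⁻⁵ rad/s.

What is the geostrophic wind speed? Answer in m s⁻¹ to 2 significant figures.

170 m s⁻¹

Coriolis parameter at 57°N:
f = 2Ω sin φ = 2 × 7.29×10⁻⁵ × sin 57° = 1.22×10⁻⁴ s⁻¹
Pressure gradient: |∂P/∂n| = 1300 Pa / 85000 m = 1.53×10⁻² Pa/m
Geostrophic balance (pressure-gradient force = Coriolis force):
V_g = (1/(fρ)) |∂P/∂n| = 1.53×10⁻² / (1.22×10⁻⁴ × 0.739) = 169 m/s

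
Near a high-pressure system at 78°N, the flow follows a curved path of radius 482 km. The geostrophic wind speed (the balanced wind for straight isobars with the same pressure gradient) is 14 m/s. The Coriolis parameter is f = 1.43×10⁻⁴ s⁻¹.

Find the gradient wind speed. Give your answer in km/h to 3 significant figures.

70.3 km/h

Around a high, pressure-gradient force acts outward with centrifugal, so Coriolis balances both:
fV = (1/ρ)|∂P/∂n| + V²/R  →  V² − fR·V + fR·V_g = 0
With fR = 1.43×10⁻⁴ × 482×10³ m = 68.9 m/s:
V = [fR − √((fR)² − 4 fR V_g)]/2 = [68.9 − √(68.9² − 4×68.9×14)]/2 = 19.5 m/s
Supergeostrophic (V > V_g = 14 m/s), as expected around a high.
Converting: 19.5 m/s × 3.6 = 70.3 km/h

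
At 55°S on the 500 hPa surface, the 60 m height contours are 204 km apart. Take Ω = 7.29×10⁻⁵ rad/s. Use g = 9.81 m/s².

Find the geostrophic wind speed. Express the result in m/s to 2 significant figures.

24 m/s

Coriolis parameter at 55°S:
f = 2Ω sin φ = 2 × 7.29×10⁻⁵ × sin 55° = 1.19×10⁻⁴ s⁻¹
Height gradient: |∂Z/∂n| = 60 m / 204000 m = 2.94×10⁻⁴
On a pressure surface, geostrophic balance gives V_g = (g/f)|∂Z/∂n|:
V_g = 9.81 × 2.94×10⁻⁴ / 1.19×10⁻⁴ = 24.2 m/s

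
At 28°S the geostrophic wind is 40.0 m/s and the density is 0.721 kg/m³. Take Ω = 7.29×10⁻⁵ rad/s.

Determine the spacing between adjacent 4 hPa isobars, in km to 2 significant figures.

Coriolis parameter at 28°S:
f = 2Ω sin φ = 2 × 7.29×10⁻⁵ × sin 28° = 6.84×10⁻⁵ s⁻¹
Geostrophic balance rearranged: |∂P/∂n| = f ρ V_g
|∂P/∂n| = 6.84×10⁻⁵ × 0.721 × 40.0 = 1.97×10⁻³ Pa/m
Isobar spacing: Δn = ΔP/|∂P/∂n| = 400 Pa / 1.97×10⁻³ Pa/m = 202627 m ≈ 200 km

200 km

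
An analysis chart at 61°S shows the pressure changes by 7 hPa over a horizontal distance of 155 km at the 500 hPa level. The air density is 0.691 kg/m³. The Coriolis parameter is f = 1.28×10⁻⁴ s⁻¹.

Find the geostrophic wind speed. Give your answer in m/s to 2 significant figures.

Pressure gradient: |∂P/∂n| = 700 Pa / 155000 m = 4.52×10⁻³ Pa/m
Geostrophic balance (pressure-gradient force = Coriolis force):
V_g = (1/(fρ)) |∂P/∂n| = 4.52×10⁻³ / (1.28×10⁻⁴ × 0.691) = 51.1 m/s

51 m/s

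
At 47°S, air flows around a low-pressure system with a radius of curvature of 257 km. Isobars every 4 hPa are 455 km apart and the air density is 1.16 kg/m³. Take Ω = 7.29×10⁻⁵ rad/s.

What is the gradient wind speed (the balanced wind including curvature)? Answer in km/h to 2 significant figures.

Coriolis parameter at 47°S:
f = 2Ω sin φ = 2 × 7.29×10⁻⁵ × sin 47° = 1.07×10⁻⁴ s⁻¹
Pressure gradient: |∂P/∂n| = 400 Pa / 455000 m = 8.79×10⁻⁴ Pa/m
Geostrophic speed: V_g = |∂P/∂n|/(fρ) = 8.79×10⁻⁴/(1.07×10⁻⁴ × 1.16) = 7.11 m/s
Around a low, centrifugal force acts outward with Coriolis, so pressure-gradient force balances both:
(1/ρ)|∂P/∂n| = fV + V²/R  →  V² + fR·V − fR·V_g = 0
With fR = 1.07×10⁻⁴ × 257×10³ m = 27.4 m/s:
V = [−fR + √((fR)² + 4 fR V_g)]/2 = [−27.4 + √(27.4² + 4×27.4×7.11)]/2 = 5.86 m/s
Subgeostrophic (V < V_g = 7.11 m/s), as expected around a low.
Converting: 5.86 m/s × 3.6 = 21 km/h

21 km/h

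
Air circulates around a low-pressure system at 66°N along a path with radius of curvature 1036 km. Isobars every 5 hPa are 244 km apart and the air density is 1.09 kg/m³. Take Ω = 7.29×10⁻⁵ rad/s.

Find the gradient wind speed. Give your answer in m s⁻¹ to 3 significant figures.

Coriolis parameter at 66°N:
f = 2Ω sin φ = 2 × 7.29×10⁻⁵ × sin 66° = 1.33×10⁻⁴ s⁻¹
Pressure gradient: |∂P/∂n| = 500 Pa / 244000 m = 2.05×10⁻³ Pa/m
Geostrophic speed: V_g = |∂P/∂n|/(fρ) = 2.05×10⁻³/(1.33×10⁻⁴ × 1.09) = 14.1 m/s
Around a low, centrifugal force acts outward with Coriolis, so pressure-gradient force balances both:
(1/ρ)|∂P/∂n| = fV + V²/R  →  V² + fR·V − fR·V_g = 0
With fR = 1.33×10⁻⁴ × 1036×10³ m = 138 m/s:
V = [−fR + √((fR)² + 4 fR V_g)]/2 = [−138 + √(138² + 4×138×14.1)]/2 = 12.9 m/s
Subgeostrophic (V < V_g = 14.1 m/s), as expected around a low.

12.9 m s⁻¹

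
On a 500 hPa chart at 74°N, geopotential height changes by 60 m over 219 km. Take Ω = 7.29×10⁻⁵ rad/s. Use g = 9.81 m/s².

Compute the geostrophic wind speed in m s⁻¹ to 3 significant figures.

Coriolis parameter at 74°N:
f = 2Ω sin φ = 2 × 7.29×10⁻⁵ × sin 74° = 1.40×10⁻⁴ s⁻¹
Height gradient: |∂Z/∂n| = 60 m / 219000 m = 2.74×10⁻⁴
On a pressure surface, geostrophic balance gives V_g = (g/f)|∂Z/∂n|:
V_g = 9.81 × 2.74×10⁻⁴ / 1.40×10⁻⁴ = 19.2 m/s

19.2 m s⁻¹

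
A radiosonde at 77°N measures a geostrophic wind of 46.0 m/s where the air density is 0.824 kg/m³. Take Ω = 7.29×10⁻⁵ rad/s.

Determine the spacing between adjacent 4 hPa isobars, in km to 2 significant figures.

Coriolis parameter at 77°N:
f = 2Ω sin φ = 2 × 7.29×10⁻⁵ × sin 77° = 1.42×10⁻⁴ s⁻¹
Geostrophic balance rearranged: |∂P/∂n| = f ρ V_g
|∂P/∂n| = 1.42×10⁻⁴ × 0.824 × 46.0 = 5.38×10⁻³ Pa/m
Isobar spacing: Δn = ΔP/|∂P/∂n| = 400 Pa / 5.38×10⁻³ Pa/m = 74284 m ≈ 74 km

74 km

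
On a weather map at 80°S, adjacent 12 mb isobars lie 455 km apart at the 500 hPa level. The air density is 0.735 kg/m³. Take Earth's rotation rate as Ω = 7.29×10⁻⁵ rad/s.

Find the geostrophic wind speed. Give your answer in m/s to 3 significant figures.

25.0 m/s

Coriolis parameter at 80°S:
f = 2Ω sin φ = 2 × 7.29×10⁻⁵ × sin 80° = 1.44×10⁻⁴ s⁻¹
Pressure gradient: |∂P/∂n| = 1200 Pa / 455000 m = 2.64×10⁻³ Pa/m
Geostrophic balance (pressure-gradient force = Coriolis force):
V_g = (1/(fρ)) |∂P/∂n| = 2.64×10⁻³ / (1.44×10⁻⁴ × 0.735) = 25.0 m/s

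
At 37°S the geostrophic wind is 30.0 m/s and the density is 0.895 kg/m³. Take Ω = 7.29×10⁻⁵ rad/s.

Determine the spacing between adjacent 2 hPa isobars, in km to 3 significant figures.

84.9 km

Coriolis parameter at 37°S:
f = 2Ω sin φ = 2 × 7.29×10⁻⁵ × sin 37° = 8.77×10⁻⁵ s⁻¹
Geostrophic balance rearranged: |∂P/∂n| = f ρ V_g
|∂P/∂n| = 8.77×10⁻⁵ × 0.895 × 30.0 = 2.36×10⁻³ Pa/m
Isobar spacing: Δn = ΔP/|∂P/∂n| = 200 Pa / 2.36×10⁻³ Pa/m = 84892 m ≈ 84.9 km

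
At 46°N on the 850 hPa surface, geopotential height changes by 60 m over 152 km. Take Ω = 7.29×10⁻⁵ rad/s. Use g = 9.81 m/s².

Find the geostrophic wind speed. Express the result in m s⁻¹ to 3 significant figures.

Coriolis parameter at 46°N:
f = 2Ω sin φ = 2 × 7.29×10⁻⁵ × sin 46° = 1.05×10⁻⁴ s⁻¹
Height gradient: |∂Z/∂n| = 60 m / 152000 m = 3.95×10⁻⁴
On a pressure surface, geostrophic balance gives V_g = (g/f)|∂Z/∂n|:
V_g = 9.81 × 3.95×10⁻⁴ / 1.05×10⁻⁴ = 36.9 m/s

36.9 m s⁻¹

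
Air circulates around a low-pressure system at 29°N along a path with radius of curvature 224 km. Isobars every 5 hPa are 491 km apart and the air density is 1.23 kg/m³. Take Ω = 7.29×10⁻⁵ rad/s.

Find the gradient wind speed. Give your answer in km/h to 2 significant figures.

28 km/h

Coriolis parameter at 29°N:
f = 2Ω sin φ = 2 × 7.29×10⁻⁵ × sin 29° = 7.07×10⁻⁵ s⁻¹
Pressure gradient: |∂P/∂n| = 500 Pa / 491000 m = 1.02×10⁻³ Pa/m
Geostrophic speed: V_g = |∂P/∂n|/(fρ) = 1.02×10⁻³/(7.07×10⁻⁵ × 1.23) = 11.7 m/s
Around a low, centrifugal force acts outward with Coriolis, so pressure-gradient force balances both:
(1/ρ)|∂P/∂n| = fV + V²/R  →  V² + fR·V − fR·V_g = 0
With fR = 7.07×10⁻⁵ × 224×10³ m = 15.8 m/s:
V = [−fR + √((fR)² + 4 fR V_g)]/2 = [−15.8 + √(15.8² + 4×15.8×11.7)]/2 = 7.84 m/s
Subgeostrophic (V < V_g = 11.7 m/s), as expected around a low.
Converting: 7.84 m/s × 3.6 = 28 km/h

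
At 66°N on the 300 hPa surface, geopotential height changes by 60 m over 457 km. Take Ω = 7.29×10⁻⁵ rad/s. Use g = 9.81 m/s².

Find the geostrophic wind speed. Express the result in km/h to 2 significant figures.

Coriolis parameter at 66°N:
f = 2Ω sin φ = 2 × 7.29×10⁻⁵ × sin 66° = 1.33×10⁻⁴ s⁻¹
Height gradient: |∂Z/∂n| = 60 m / 457000 m = 1.31×10⁻⁴
On a pressure surface, geostrophic balance gives V_g = (g/f)|∂Z/∂n|:
V_g = 9.81 × 1.31×10⁻⁴ / 1.33×10⁻⁴ = 9.67 m/s
Converting: 9.67 m/s × 3.6 = 35 km/h

35 km/h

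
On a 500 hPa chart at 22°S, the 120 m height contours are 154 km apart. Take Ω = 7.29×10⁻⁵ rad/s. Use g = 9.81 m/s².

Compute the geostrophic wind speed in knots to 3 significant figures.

Coriolis parameter at 22°S:
f = 2Ω sin φ = 2 × 7.29×10⁻⁵ × sin 22° = 5.46×10⁻⁵ s⁻¹
Height gradient: |∂Z/∂n| = 120 m / 154000 m = 7.79×10⁻⁴
On a pressure surface, geostrophic balance gives V_g = (g/f)|∂Z/∂n|:
V_g = 9.81 × 7.79×10⁻⁴ / 5.46×10⁻⁵ = 140 m/s
Converting: 140 m/s × 1.944 = 272 knots

272 knots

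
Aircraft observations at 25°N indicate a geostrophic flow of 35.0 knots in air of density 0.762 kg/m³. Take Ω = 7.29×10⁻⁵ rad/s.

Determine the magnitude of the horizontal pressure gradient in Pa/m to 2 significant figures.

8.5×10⁻⁴ Pa/m

Coriolis parameter at 25°N:
f = 2Ω sin φ = 2 × 7.29×10⁻⁵ × sin 25° = 6.16×10⁻⁵ s⁻¹
Wind speed in SI: 35.0 knots = 18.0 m/s
Geostrophic balance rearranged: |∂P/∂n| = f ρ V_g
|∂P/∂n| = 6.16×10⁻⁵ × 0.762 × 18.0 = 8.45×10⁻⁴ Pa/m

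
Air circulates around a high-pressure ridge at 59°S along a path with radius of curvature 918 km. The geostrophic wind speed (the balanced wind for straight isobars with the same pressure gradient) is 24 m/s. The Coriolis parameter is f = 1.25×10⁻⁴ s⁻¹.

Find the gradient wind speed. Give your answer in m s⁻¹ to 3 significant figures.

34.2 m s⁻¹

Around a high, pressure-gradient force acts outward with centrifugal, so Coriolis balances both:
fV = (1/ρ)|∂P/∂n| + V²/R  →  V² − fR·V + fR·V_g = 0
With fR = 1.25×10⁻⁴ × 918×10³ m = 115 m/s:
V = [fR − √((fR)² − 4 fR V_g)]/2 = [115 − √(115² − 4×115×24)]/2 = 34.2 m/s
Supergeostrophic (V > V_g = 24 m/s), as expected around a high.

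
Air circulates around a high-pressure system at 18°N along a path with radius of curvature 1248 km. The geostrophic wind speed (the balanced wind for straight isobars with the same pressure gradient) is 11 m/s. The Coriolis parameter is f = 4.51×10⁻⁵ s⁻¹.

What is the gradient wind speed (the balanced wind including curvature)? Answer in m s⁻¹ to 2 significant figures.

15 m s⁻¹

Around a high, pressure-gradient force acts outward with centrifugal, so Coriolis balances both:
fV = (1/ρ)|∂P/∂n| + V²/R  →  V² − fR·V + fR·V_g = 0
With fR = 4.51×10⁻⁵ × 1248×10³ m = 56.3 m/s:
V = [fR − √((fR)² − 4 fR V_g)]/2 = [56.3 − √(56.3² − 4×56.3×11)]/2 = 15 m/s
Supergeostrophic (V > V_g = 11 m/s), as expected around a high.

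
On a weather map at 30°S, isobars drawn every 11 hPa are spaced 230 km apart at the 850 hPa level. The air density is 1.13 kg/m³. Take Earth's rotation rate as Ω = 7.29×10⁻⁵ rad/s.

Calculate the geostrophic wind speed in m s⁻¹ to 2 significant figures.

58 m s⁻¹

Coriolis parameter at 30°S:
f = 2Ω sin φ = 2 × 7.29×10⁻⁵ × sin 30° = 7.29×10⁻⁵ s⁻¹
Pressure gradient: |∂P/∂n| = 1100 Pa / 230000 m = 4.78×10⁻³ Pa/m
Geostrophic balance (pressure-gradient force = Coriolis force):
V_g = (1/(fρ)) |∂P/∂n| = 4.78×10⁻³ / (7.29×10⁻⁵ × 1.13) = 58.1 m/s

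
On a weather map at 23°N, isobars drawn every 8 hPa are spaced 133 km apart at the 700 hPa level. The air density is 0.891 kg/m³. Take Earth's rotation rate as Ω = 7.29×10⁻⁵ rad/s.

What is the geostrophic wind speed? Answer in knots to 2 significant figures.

Coriolis parameter at 23°N:
f = 2Ω sin φ = 2 × 7.29×10⁻⁵ × sin 23° = 5.70×10⁻⁵ s⁻¹
Pressure gradient: |∂P/∂n| = 800 Pa / 133000 m = 6.02×10⁻³ Pa/m
Geostrophic balance (pressure-gradient force = Coriolis force):
V_g = (1/(fρ)) |∂P/∂n| = 6.02×10⁻³ / (5.70×10⁻⁵ × 0.891) = 119 m/s
Converting: 119 m/s × 1.944 = 230 knots

230 knots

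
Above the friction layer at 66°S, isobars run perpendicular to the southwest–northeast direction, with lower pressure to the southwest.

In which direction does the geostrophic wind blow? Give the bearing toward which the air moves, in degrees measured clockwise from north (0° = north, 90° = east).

The pressure-gradient force points toward the southwest (bearing 225°).
Geostrophic balance: in the Southern Hemisphere the Coriolis force deflects motion to the left, so the geostrophic wind blows 90° to the left of the pressure-gradient force (low pressure on the right).
Rotating 225° by 90° counterclockwise gives 135° — the wind blows toward the southeast.

135°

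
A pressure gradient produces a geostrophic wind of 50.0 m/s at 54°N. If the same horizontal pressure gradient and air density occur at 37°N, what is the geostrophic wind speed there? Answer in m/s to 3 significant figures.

67.2 m/s

With the same pressure gradient and density, V_g ∝ 1/f ∝ 1/sin φ.
V₂ = V₁ · sin φ₁ / sin φ₂ = 50.0 × sin 54° / sin 37°
V₂ = 50.0 × 0.8090/0.6018 = 67.2 m/s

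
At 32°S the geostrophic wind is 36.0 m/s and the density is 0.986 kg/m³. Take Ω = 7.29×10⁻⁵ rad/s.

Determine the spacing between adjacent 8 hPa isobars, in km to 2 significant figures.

290 km

Coriolis parameter at 32°S:
f = 2Ω sin φ = 2 × 7.29×10⁻⁵ × sin 32° = 7.73×10⁻⁵ s⁻¹
Geostrophic balance rearranged: |∂P/∂n| = f ρ V_g
|∂P/∂n| = 7.73×10⁻⁵ × 0.986 × 36.0 = 2.74×10⁻³ Pa/m
Isobar spacing: Δn = ΔP/|∂P/∂n| = 800 Pa / 2.74×10⁻³ Pa/m = 291705 m ≈ 290 km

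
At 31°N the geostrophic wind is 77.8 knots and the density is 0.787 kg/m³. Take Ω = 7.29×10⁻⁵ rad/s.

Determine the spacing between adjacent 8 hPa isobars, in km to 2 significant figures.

Coriolis parameter at 31°N:
f = 2Ω sin φ = 2 × 7.29×10⁻⁵ × sin 31° = 7.51×10⁻⁵ s⁻¹
Wind speed in SI: 77.8 knots = 40.0 m/s
Geostrophic balance rearranged: |∂P/∂n| = f ρ V_g
|∂P/∂n| = 7.51×10⁻⁵ × 0.787 × 40.0 = 2.37×10⁻³ Pa/m
Isobar spacing: Δn = ΔP/|∂P/∂n| = 800 Pa / 2.37×10⁻³ Pa/m = 338221 m ≈ 340 km

340 km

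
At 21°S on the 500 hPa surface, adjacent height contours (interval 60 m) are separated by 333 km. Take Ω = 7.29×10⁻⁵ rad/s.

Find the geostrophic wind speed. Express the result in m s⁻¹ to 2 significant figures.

Coriolis parameter at 21°S:
f = 2Ω sin φ = 2 × 7.29×10⁻⁵ × sin 21° = 5.23×10⁻⁵ s⁻¹
Height gradient: |∂Z/∂n| = 60 m / 333000 m = 1.80×10⁻⁴
On a pressure surface, geostrophic balance gives V_g = (g/f)|∂Z/∂n|:
V_g = 9.81 × 1.80×10⁻⁴ / 5.23×10⁻⁵ = 33.8 m/s

34 m s⁻¹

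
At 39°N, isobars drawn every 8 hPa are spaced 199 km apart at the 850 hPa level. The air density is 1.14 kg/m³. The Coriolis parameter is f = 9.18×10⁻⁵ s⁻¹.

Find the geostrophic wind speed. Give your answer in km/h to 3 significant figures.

138 km/h

Pressure gradient: |∂P/∂n| = 800 Pa / 199000 m = 4.02×10⁻³ Pa/m
Geostrophic balance (pressure-gradient force = Coriolis force):
V_g = (1/(fρ)) |∂P/∂n| = 4.02×10⁻³ / (9.18×10⁻⁵ × 1.14) = 38.4 m/s
Converting: 38.4 m/s × 3.6 = 138 km/h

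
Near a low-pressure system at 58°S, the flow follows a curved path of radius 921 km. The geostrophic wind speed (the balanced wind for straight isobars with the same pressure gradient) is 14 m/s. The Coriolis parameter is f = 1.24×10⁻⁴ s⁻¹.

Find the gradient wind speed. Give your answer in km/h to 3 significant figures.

45.4 km/h

Around a low, centrifugal force acts outward with Coriolis, so pressure-gradient force balances both:
(1/ρ)|∂P/∂n| = fV + V²/R  →  V² + fR·V − fR·V_g = 0
With fR = 1.24×10⁻⁴ × 921×10³ m = 114 m/s:
V = [−fR + √((fR)² + 4 fR V_g)]/2 = [−114 + √(114² + 4×114×14)]/2 = 12.6 m/s
Subgeostrophic (V < V_g = 14 m/s), as expected around a low.
Converting: 12.6 m/s × 3.6 = 45.4 km/h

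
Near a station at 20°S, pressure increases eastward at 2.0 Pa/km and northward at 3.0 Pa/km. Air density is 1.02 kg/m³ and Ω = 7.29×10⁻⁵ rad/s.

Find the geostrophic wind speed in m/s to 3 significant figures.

Coriolis parameter at 20°S:
f = 2Ω sin φ = 2 × 7.29×10⁻⁵ × sin 20° = 4.99×10⁻⁵ s⁻¹
In the Southern Hemisphere f is negative: f = −4.99×10⁻⁵ s⁻¹.
Component geostrophic relations (x east, y north):
u_g = −(1/(fρ)) ∂P/∂y,  v_g = (1/(fρ)) ∂P/∂x
u_g = −(3.0×10⁻³)/(−4.99×10⁻⁵ × 1.02) = 59.0 m/s;  v_g = (2.0×10⁻³)/(−4.99×10⁻⁵ × 1.02) = −39.3 m/s
|V_g| = √(u_g² + v_g²) = 70.9 m/s

70.9 m/s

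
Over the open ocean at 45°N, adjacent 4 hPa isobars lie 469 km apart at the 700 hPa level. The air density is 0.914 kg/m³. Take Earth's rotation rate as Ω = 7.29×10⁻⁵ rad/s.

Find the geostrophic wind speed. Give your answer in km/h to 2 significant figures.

33 km/h

Coriolis parameter at 45°N:
f = 2Ω sin φ = 2 × 7.29×10⁻⁵ × sin 45° = 1.03×10⁻⁴ s⁻¹
Pressure gradient: |∂P/∂n| = 400 Pa / 469000 m = 8.53×10⁻⁴ Pa/m
Geostrophic balance (pressure-gradient force = Coriolis force):
V_g = (1/(fρ)) |∂P/∂n| = 8.53×10⁻⁴ / (1.03×10⁻⁴ × 0.914) = 9.05 m/s
Converting: 9.05 m/s × 3.6 = 33 km/h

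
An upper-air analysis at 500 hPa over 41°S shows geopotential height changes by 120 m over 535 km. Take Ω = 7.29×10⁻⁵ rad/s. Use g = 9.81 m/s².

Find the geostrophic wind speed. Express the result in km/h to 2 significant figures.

Coriolis parameter at 41°S:
f = 2Ω sin φ = 2 × 7.29×10⁻⁵ × sin 41° = 9.57×10⁻⁵ s⁻¹
Height gradient: |∂Z/∂n| = 120 m / 535000 m = 2.24×10⁻⁴
On a pressure surface, geostrophic balance gives V_g = (g/f)|∂Z/∂n|:
V_g = 9.81 × 2.24×10⁻⁴ / 9.57×10⁻⁵ = 23.0 m/s
Converting: 23.0 m/s × 3.6 = 83 km/h

83 km/h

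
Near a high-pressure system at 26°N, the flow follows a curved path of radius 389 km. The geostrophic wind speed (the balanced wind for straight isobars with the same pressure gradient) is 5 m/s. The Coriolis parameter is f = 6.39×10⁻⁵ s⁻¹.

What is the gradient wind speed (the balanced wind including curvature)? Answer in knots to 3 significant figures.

13.5 knots

Around a high, pressure-gradient force acts outward with centrifugal, so Coriolis balances both:
fV = (1/ρ)|∂P/∂n| + V²/R  →  V² − fR·V + fR·V_g = 0
With fR = 6.39×10⁻⁵ × 389×10³ m = 24.9 m/s:
V = [fR − √((fR)² − 4 fR V_g)]/2 = [24.9 − √(24.9² − 4×24.9×5)]/2 = 6.93 m/s
Supergeostrophic (V > V_g = 5 m/s), as expected around a high.
Converting: 6.93 m/s × 1.944 = 13.5 knots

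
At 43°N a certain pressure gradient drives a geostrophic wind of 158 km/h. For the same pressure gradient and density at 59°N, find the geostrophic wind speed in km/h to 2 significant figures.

130 km/h

With the same pressure gradient and density, V_g ∝ 1/f ∝ 1/sin φ.
V₂ = V₁ · sin φ₁ / sin φ₂ = 158 × sin 43° / sin 59°
V₂ = 158 × 0.6820/0.8572 = 130 km/h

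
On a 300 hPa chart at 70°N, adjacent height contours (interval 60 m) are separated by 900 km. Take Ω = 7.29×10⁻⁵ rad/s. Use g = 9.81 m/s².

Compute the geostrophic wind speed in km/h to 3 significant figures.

17.2 km/h

Coriolis parameter at 70°N:
f = 2Ω sin φ = 2 × 7.29×10⁻⁵ × sin 70° = 1.37×10⁻⁴ s⁻¹
Height gradient: |∂Z/∂n| = 60 m / 900000 m = 6.67×10⁻⁵
On a pressure surface, geostrophic balance gives V_g = (g/f)|∂Z/∂n|:
V_g = 9.81 × 6.67×10⁻⁵ / 1.37×10⁻⁴ = 4.77 m/s
Converting: 4.77 m/s × 3.6 = 17.2 km/h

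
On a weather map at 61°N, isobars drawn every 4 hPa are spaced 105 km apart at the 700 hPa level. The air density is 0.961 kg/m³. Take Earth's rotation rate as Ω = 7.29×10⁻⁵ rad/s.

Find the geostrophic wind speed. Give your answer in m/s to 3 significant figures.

31.1 m/s

Coriolis parameter at 61°N:
f = 2Ω sin φ = 2 × 7.29×10⁻⁵ × sin 61° = 1.28×10⁻⁴ s⁻¹
Pressure gradient: |∂P/∂n| = 400 Pa / 105000 m = 3.81×10⁻³ Pa/m
Geostrophic balance (pressure-gradient force = Coriolis force):
V_g = (1/(fρ)) |∂P/∂n| = 3.81×10⁻³ / (1.28×10⁻⁴ × 0.961) = 31.1 m/s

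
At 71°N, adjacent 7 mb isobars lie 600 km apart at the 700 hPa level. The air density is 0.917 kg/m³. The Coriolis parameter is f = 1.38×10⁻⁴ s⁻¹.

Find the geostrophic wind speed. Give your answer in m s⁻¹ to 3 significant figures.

Pressure gradient: |∂P/∂n| = 700 Pa / 600000 m = 1.17×10⁻³ Pa/m
Geostrophic balance (pressure-gradient force = Coriolis force):
V_g = (1/(fρ)) |∂P/∂n| = 1.17×10⁻³ / (1.38×10⁻⁴ × 0.917) = 9.22 m/s

9.22 m s⁻¹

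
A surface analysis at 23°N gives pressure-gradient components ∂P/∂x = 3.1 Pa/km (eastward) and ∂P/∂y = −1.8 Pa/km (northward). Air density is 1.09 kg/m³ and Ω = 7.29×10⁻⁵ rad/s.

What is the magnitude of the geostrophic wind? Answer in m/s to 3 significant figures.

57.7 m/s

Coriolis parameter at 23°N:
f = 2Ω sin φ = 2 × 7.29×10⁻⁵ × sin 23° = 5.70×10⁻⁵ s⁻¹
Component geostrophic relations (x east, y north):
u_g = −(1/(fρ)) ∂P/∂y,  v_g = (1/(fρ)) ∂P/∂x
u_g = −(−1.8×10⁻³)/(5.70×10⁻⁵ × 1.09) = 29.0 m/s;  v_g = (3.1×10⁻³)/(5.70×10⁻⁵ × 1.09) = 49.9 m/s
|V_g| = √(u_g² + v_g²) = 57.7 m/s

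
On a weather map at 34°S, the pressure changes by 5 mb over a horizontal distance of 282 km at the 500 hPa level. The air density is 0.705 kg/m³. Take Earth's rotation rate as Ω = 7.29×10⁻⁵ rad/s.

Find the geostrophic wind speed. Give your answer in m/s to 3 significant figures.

30.8 m/s

Coriolis parameter at 34°S:
f = 2Ω sin φ = 2 × 7.29×10⁻⁵ × sin 34° = 8.15×10⁻⁵ s⁻¹
Pressure gradient: |∂P/∂n| = 500 Pa / 282000 m = 1.77×10⁻³ Pa/m
Geostrophic balance (pressure-gradient force = Coriolis force):
V_g = (1/(fρ)) |∂P/∂n| = 1.77×10⁻³ / (8.15×10⁻⁵ × 0.705) = 30.8 m/s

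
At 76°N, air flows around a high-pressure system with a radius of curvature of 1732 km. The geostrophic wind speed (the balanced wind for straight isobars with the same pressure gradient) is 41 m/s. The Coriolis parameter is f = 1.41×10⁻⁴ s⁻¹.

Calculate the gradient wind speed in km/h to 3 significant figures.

Around a high, pressure-gradient force acts outward with centrifugal, so Coriolis balances both:
fV = (1/ρ)|∂P/∂n| + V²/R  →  V² − fR·V + fR·V_g = 0
With fR = 1.41×10⁻⁴ × 1732×10³ m = 244 m/s:
V = [fR − √((fR)² − 4 fR V_g)]/2 = [244 − √(244² − 4×244×41)]/2 = 52.1 m/s
Supergeostrophic (V > V_g = 41 m/s), as expected around a high.
Converting: 52.1 m/s × 3.6 = 188 km/h

188 km/h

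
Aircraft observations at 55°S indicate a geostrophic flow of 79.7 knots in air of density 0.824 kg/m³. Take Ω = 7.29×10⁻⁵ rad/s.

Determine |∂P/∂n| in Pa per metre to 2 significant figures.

Coriolis parameter at 55°S:
f = 2Ω sin φ = 2 × 7.29×10⁻⁵ × sin 55° = 1.19×10⁻⁴ s⁻¹
Wind speed in SI: 79.7 knots = 41.0 m/s
Geostrophic balance rearranged: |∂P/∂n| = f ρ V_g
|∂P/∂n| = 1.19×10⁻⁴ × 0.824 × 41.0 = 4.04×10⁻³ Pa/m

4.0×10⁻³ Pa/m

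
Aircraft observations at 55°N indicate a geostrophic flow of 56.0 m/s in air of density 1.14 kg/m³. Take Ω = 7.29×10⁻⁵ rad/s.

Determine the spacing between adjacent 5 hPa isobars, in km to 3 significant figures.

Coriolis parameter at 55°N:
f = 2Ω sin φ = 2 × 7.29×10⁻⁵ × sin 55° = 1.19×10⁻⁴ s⁻¹
Geostrophic balance rearranged: |∂P/∂n| = f ρ V_g
|∂P/∂n| = 1.19×10⁻⁴ × 1.14 × 56.0 = 7.62×10⁻³ Pa/m
Isobar spacing: Δn = ΔP/|∂P/∂n| = 500 Pa / 7.62×10⁻³ Pa/m = 65578 m ≈ 65.6 km

65.6 km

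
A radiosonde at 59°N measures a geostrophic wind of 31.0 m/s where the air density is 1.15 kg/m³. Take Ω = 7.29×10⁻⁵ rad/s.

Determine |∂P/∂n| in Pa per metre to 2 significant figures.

Coriolis parameter at 59°N:
f = 2Ω sin φ = 2 × 7.29×10⁻⁵ × sin 59° = 1.25×10⁻⁴ s⁻¹
Geostrophic balance rearranged: |∂P/∂n| = f ρ V_g
|∂P/∂n| = 1.25×10⁻⁴ × 1.15 × 31.0 = 4.46×10⁻³ Pa/m

4.5×10⁻³ Pa/m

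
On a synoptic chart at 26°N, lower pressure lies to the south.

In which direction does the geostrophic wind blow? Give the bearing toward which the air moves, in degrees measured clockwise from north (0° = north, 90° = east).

The pressure-gradient force points toward the south (bearing 180°).
Geostrophic balance: in the Northern Hemisphere the Coriolis force deflects motion to the right, so the geostrophic wind blows 90° to the right of the pressure-gradient force (low pressure on the left).
Rotating 180° by 90° clockwise gives 270° — the wind blows toward the west.

270°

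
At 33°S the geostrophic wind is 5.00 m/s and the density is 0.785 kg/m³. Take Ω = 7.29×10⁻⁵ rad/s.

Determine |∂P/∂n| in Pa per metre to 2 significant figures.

3.1×10⁻⁴ Pa/m

Coriolis parameter at 33°S:
f = 2Ω sin φ = 2 × 7.29×10⁻⁵ × sin 33° = 7.94×10⁻⁵ s⁻¹
Geostrophic balance rearranged: |∂P/∂n| = f ρ V_g
|∂P/∂n| = 7.94×10⁻⁵ × 0.785 × 5.00 = 3.12×10⁻⁴ Pa/m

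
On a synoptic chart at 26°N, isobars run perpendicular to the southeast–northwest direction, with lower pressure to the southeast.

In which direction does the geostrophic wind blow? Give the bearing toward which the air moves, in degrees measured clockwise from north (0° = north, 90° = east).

225°

The pressure-gradient force points toward the southeast (bearing 135°).
Geostrophic balance: in the Northern Hemisphere the Coriolis force deflects motion to the right, so the geostrophic wind blows 90° to the right of the pressure-gradient force (low pressure on the left).
Rotating 135° by 90° clockwise gives 225° — the wind blows toward the southwest.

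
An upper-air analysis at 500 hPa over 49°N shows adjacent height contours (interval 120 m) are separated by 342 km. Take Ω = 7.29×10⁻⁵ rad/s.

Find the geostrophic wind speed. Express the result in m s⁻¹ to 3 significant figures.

31.3 m s⁻¹

Coriolis parameter at 49°N:
f = 2Ω sin φ = 2 × 7.29×10⁻⁵ × sin 49° = 1.10×10⁻⁴ s⁻¹
Height gradient: |∂Z/∂n| = 120 m / 342000 m = 3.51×10⁻⁴
On a pressure surface, geostrophic balance gives V_g = (g/f)|∂Z/∂n|:
V_g = 9.81 × 3.51×10⁻⁴ / 1.10×10⁻⁴ = 31.3 m/s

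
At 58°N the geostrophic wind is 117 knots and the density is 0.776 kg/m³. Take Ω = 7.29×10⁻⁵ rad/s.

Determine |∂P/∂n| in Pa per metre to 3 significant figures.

Coriolis parameter at 58°N:
f = 2Ω sin φ = 2 × 7.29×10⁻⁵ × sin 58° = 1.24×10⁻⁴ s⁻¹
Wind speed in SI: 117 knots = 60.2 m/s
Geostrophic balance rearranged: |∂P/∂n| = f ρ V_g
|∂P/∂n| = 1.24×10⁻⁴ × 0.776 × 60.2 = 5.78×10⁻³ Pa/m

5.78×10⁻³ Pa/m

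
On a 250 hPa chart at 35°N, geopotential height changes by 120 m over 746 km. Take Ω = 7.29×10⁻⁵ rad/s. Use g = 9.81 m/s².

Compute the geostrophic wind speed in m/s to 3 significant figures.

18.9 m/s

Coriolis parameter at 35°N:
f = 2Ω sin φ = 2 × 7.29×10⁻⁵ × sin 35° = 8.36×10⁻⁵ s⁻¹
Height gradient: |∂Z/∂n| = 120 m / 746000 m = 1.61×10⁻⁴
On a pressure surface, geostrophic balance gives V_g = (g/f)|∂Z/∂n|:
V_g = 9.81 × 1.61×10⁻⁴ / 8.36×10⁻⁵ = 18.9 m/s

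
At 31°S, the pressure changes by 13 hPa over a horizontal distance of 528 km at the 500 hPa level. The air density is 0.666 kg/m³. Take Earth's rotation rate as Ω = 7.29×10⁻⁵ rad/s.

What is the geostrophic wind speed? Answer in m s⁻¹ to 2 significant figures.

49 m s⁻¹

Coriolis parameter at 31°S:
f = 2Ω sin φ = 2 × 7.29×10⁻⁵ × sin 31° = 7.51×10⁻⁵ s⁻¹
Pressure gradient: |∂P/∂n| = 1300 Pa / 528000 m = 2.46×10⁻³ Pa/m
Geostrophic balance (pressure-gradient force = Coriolis force):
V_g = (1/(fρ)) |∂P/∂n| = 2.46×10⁻³ / (7.51×10⁻⁵ × 0.666) = 49.2 m/s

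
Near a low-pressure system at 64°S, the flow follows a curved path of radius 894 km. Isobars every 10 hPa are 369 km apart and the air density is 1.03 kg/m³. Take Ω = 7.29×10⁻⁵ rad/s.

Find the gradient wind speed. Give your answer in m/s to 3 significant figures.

17.5 m/s

Coriolis parameter at 64°S:
f = 2Ω sin φ = 2 × 7.29×10⁻⁵ × sin 64° = 1.31×10⁻⁴ s⁻¹
Pressure gradient: |∂P/∂n| = 1000 Pa / 369000 m = 2.71×10⁻³ Pa/m
Geostrophic speed: V_g = |∂P/∂n|/(fρ) = 2.71×10⁻³/(1.31×10⁻⁴ × 1.03) = 20.1 m/s
Around a low, centrifugal force acts outward with Coriolis, so pressure-gradient force balances both:
(1/ρ)|∂P/∂n| = fV + V²/R  →  V² + fR·V − fR·V_g = 0
With fR = 1.31×10⁻⁴ × 894×10³ m = 117 m/s:
V = [−fR + √((fR)² + 4 fR V_g)]/2 = [−117 + √(117² + 4×117×20.1)]/2 = 17.5 m/s
Subgeostrophic (V < V_g = 20.1 m/s), as expected around a low.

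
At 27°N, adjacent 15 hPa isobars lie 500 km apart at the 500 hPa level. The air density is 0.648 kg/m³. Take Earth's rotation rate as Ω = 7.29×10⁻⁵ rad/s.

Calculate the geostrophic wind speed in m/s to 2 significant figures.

70 m/s

Coriolis parameter at 27°N:
f = 2Ω sin φ = 2 × 7.29×10⁻⁵ × sin 27° = 6.62×10⁻⁵ s⁻¹
Pressure gradient: |∂P/∂n| = 1500 Pa / 500000 m = 3.00×10⁻³ Pa/m
Geostrophic balance (pressure-gradient force = Coriolis force):
V_g = (1/(fρ)) |∂P/∂n| = 3.00×10⁻³ / (6.62×10⁻⁵ × 0.648) = 69.9 m/s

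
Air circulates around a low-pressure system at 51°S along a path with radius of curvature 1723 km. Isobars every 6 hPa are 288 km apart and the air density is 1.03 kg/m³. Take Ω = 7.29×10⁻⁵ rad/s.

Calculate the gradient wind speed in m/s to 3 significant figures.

16.5 m/s

Coriolis parameter at 51°S:
f = 2Ω sin φ = 2 × 7.29×10⁻⁵ × sin 51° = 1.13×10⁻⁴ s⁻¹
Pressure gradient: |∂P/∂n| = 600 Pa / 288000 m = 2.08×10⁻³ Pa/m
Geostrophic speed: V_g = |∂P/∂n|/(fρ) = 2.08×10⁻³/(1.13×10⁻⁴ × 1.03) = 17.9 m/s
Around a low, centrifugal force acts outward with Coriolis, so pressure-gradient force balances both:
(1/ρ)|∂P/∂n| = fV + V²/R  →  V² + fR·V − fR·V_g = 0
With fR = 1.13×10⁻⁴ × 1723×10³ m = 195 m/s:
V = [−fR + √((fR)² + 4 fR V_g)]/2 = [−195 + √(195² + 4×195×17.9)]/2 = 16.5 m/s
Subgeostrophic (V < V_g = 17.9 m/s), as expected around a low.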